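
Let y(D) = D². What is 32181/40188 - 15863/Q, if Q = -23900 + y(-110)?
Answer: 4986461/2324600 ≈ 2.1451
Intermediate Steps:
Q = -11800 (Q = -23900 + (-110)² = -23900 + 12100 = -11800)
32181/40188 - 15863/Q = 32181/40188 - 15863/(-11800) = 32181*(1/40188) - 15863*(-1/11800) = 631/788 + 15863/11800 = 4986461/2324600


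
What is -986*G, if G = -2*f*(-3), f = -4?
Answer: 23664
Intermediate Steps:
G = -24 (G = -2*(-4)*(-3) = 8*(-3) = -24)
-986*G = -986*(-24) = 23664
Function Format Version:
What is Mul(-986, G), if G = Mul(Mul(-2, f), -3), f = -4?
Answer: 23664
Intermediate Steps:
G = -24 (G = Mul(Mul(-2, -4), -3) = Mul(8, -3) = -24)
Mul(-986, G) = Mul(-986, -24) = 23664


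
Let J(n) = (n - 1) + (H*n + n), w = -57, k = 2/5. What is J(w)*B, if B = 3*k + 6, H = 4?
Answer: -12348/5 ≈ -2469.6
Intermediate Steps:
k = ⅖ (k = 2*(⅕) = ⅖ ≈ 0.40000)
J(n) = -1 + 6*n (J(n) = (n - 1) + (4*n + n) = (-1 + n) + 5*n = -1 + 6*n)
B = 36/5 (B = 3*(⅖) + 6 = 6/5 + 6 = 36/5 ≈ 7.2000)
J(w)*B = (-1 + 6*(-57))*(36/5) = (-1 - 342)*(36/5) = -343*36/5 = -12348/5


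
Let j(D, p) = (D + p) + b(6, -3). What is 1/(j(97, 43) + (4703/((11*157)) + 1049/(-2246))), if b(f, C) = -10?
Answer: 3878842/513000775 ≈ 0.0075611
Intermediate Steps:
j(D, p) = -10 + D + p (j(D, p) = (D + p) - 10 = -10 + D + p)
1/(j(97, 43) + (4703/((11*157)) + 1049/(-2246))) = 1/((-10 + 97 + 43) + (4703/((11*157)) + 1049/(-2246))) = 1/(130 + (4703/1727 + 1049*(-1/2246))) = 1/(130 + (4703*(1/1727) - 1049/2246)) = 1/(130 + (4703/1727 - 1049/2246)) = 1/(130 + 8751315/3878842) = 1/(513000775/3878842) = 3878842/513000775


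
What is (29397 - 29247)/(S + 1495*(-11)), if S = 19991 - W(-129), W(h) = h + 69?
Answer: 25/601 ≈ 0.041597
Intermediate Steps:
W(h) = 69 + h
S = 20051 (S = 19991 - (69 - 129) = 19991 - 1*(-60) = 19991 + 60 = 20051)
(29397 - 29247)/(S + 1495*(-11)) = (29397 - 29247)/(20051 + 1495*(-11)) = 150/(20051 - 16445) = 150/3606 = 150*(1/3606) = 25/601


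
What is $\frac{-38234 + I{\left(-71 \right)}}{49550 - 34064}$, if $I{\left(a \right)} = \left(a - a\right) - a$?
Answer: $- \frac{12721}{5162} \approx -2.4644$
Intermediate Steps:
$I{\left(a \right)} = - a$ ($I{\left(a \right)} = 0 - a = - a$)
$\frac{-38234 + I{\left(-71 \right)}}{49550 - 34064} = \frac{-38234 - -71}{49550 - 34064} = \frac{-38234 + 71}{15486} = \left(-38163\right) \frac{1}{15486} = - \frac{12721}{5162}$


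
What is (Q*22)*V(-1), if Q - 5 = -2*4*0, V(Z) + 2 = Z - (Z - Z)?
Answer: -330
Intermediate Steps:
V(Z) = -2 + Z (V(Z) = -2 + (Z - (Z - Z)) = -2 + (Z - 1*0) = -2 + (Z + 0) = -2 + Z)
Q = 5 (Q = 5 - 2*4*0 = 5 - 8*0 = 5 + 0 = 5)
(Q*22)*V(-1) = (5*22)*(-2 - 1) = 110*(-3) = -330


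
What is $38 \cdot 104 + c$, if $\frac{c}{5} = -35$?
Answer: $3777$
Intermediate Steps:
$c = -175$ ($c = 5 \left(-35\right) = -175$)
$38 \cdot 104 + c = 38 \cdot 104 - 175 = 3952 - 175 = 3777$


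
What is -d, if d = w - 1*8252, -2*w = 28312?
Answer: 22408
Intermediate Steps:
w = -14156 (w = -½*28312 = -14156)
d = -22408 (d = -14156 - 1*8252 = -14156 - 8252 = -22408)
-d = -1*(-22408) = 22408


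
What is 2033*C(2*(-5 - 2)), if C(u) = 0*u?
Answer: 0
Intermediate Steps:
C(u) = 0
2033*C(2*(-5 - 2)) = 2033*0 = 0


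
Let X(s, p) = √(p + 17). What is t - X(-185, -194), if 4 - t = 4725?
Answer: -4721 - I*√177 ≈ -4721.0 - 13.304*I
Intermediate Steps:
X(s, p) = √(17 + p)
t = -4721 (t = 4 - 1*4725 = 4 - 4725 = -4721)
t - X(-185, -194) = -4721 - √(17 - 194) = -4721 - √(-177) = -4721 - I*√177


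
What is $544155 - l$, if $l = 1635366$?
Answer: $-1091211$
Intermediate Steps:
$544155 - l = 544155 - 1635366 = -1091211$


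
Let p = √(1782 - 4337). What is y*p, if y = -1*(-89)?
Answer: 89*I*√2555 ≈ 4498.7*I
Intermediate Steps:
y = 89
p = I*√2555 (p = √(-2555) = I*√2555 ≈ 50.547*I)
y*p = 89*(I*√2555) = 89*I*√2555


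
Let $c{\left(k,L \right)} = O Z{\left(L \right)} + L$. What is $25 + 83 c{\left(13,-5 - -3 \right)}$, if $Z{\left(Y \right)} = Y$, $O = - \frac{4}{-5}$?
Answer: $- \frac{1369}{5} \approx -273.8$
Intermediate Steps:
$O = \frac{4}{5}$ ($O = \left(-4\right) \left(- \frac{1}{5}\right) = \frac{4}{5} \approx 0.8$)
$c{\left(k,L \right)} = \frac{9 L}{5}$ ($c{\left(k,L \right)} = \frac{4 L}{5} + L = \frac{9 L}{5}$)
$25 + 83 c{\left(13,-5 - -3 \right)} = 25 + 83 \frac{9 \left(-5 - -3\right)}{5} = 25 + 83 \frac{9 \left(-5 + 3\right)}{5} = 25 + 83 \cdot \frac{9}{5} \left(-2\right) = 25 + 83 \left(- \frac{18}{5}\right) = 25 - \frac{1494}{5} = - \frac{1369}{5}$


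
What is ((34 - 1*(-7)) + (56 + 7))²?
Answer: 10816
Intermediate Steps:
((34 - 1*(-7)) + (56 + 7))² = ((34 + 7) + 63)² = (41 + 63)² = 104² = 10816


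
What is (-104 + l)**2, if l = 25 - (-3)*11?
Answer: 2116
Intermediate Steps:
l = 58 (l = 25 - 1*(-33) = 25 + 33 = 58)
(-104 + l)**2 = (-104 + 58)**2 = (-46)**2 = 2116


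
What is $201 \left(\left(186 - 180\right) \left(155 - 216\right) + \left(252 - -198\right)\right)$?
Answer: $16884$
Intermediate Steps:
$201 \left(\left(186 - 180\right) \left(155 - 216\right) + \left(252 - -198\right)\right) = 201 \left(6 \left(-61\right) + \left(252 + 198\right)\right) = 201 \left(-366 + 450\right) = 201 \cdot 84 = 16884$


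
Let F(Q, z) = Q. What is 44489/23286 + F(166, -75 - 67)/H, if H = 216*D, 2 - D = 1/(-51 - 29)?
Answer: 77349481/33741414 ≈ 2.2924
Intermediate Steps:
D = 161/80 (D = 2 - 1/(-51 - 29) = 2 - 1/(-80) = 2 - 1*(-1/80) = 2 + 1/80 = 161/80 ≈ 2.0125)
H = 4347/10 (H = 216*(161/80) = 4347/10 ≈ 434.70)
44489/23286 + F(166, -75 - 67)/H = 44489/23286 + 166/(4347/10) = 44489*(1/23286) + 166*(10/4347) = 44489/23286 + 1660/4347 = 77349481/33741414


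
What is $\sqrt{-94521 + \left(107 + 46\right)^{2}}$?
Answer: $2 i \sqrt{17778} \approx 266.67 i$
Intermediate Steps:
$\sqrt{-94521 + \left(107 + 46\right)^{2}} = \sqrt{-94521 + 153^{2}} = \sqrt{-94521 + 23409} = \sqrt{-71112} = 2 i \sqrt{17778}$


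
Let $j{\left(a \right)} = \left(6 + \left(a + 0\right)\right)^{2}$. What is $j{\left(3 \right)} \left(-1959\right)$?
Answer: $-158679$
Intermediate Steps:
$j{\left(a \right)} = \left(6 + a\right)^{2}$
$j{\left(3 \right)} \left(-1959\right) = \left(6 + 3\right)^{2} \left(-1959\right) = 9^{2} \left(-1959\right) = 81 \left(-1959\right) = -158679$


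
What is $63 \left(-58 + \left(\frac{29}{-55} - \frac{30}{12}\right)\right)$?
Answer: $- \frac{422919}{110} \approx -3844.7$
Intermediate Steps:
$63 \left(-58 + \left(\frac{29}{-55} - \frac{30}{12}\right)\right) = 63 \left(-58 + \left(29 \left(- \frac{1}{55}\right) - \frac{5}{2}\right)\right) = 63 \left(-58 - \frac{333}{110}\right) = 63 \left(- \frac{6713}{110}\right) = - \frac{422919}{110}$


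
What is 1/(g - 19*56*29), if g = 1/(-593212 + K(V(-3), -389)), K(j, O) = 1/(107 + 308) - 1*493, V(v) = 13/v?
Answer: -246387574/7602534983759 ≈ -3.2409e-5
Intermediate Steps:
K(j, O) = -204594/415 (K(j, O) = 1/415 - 493 = -204594/415)
g = -415/246387574 (g = 1/(-593212 - 204594/415) = 1/(-246387574/415) = -415/246387574 ≈ -1.6843e-6)
1/(g - 19*56*29) = 1/(-415/246387574 - 19*56*29) = 1/(-415/246387574 - 1064*29) = 1/(-415/246387574 - 30856) = 1/(-7602534983759/246387574) = -246387574/7602534983759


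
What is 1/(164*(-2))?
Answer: -1/328 ≈ -0.0030488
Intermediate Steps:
1/(164*(-2)) = 1/(-328) = -1/328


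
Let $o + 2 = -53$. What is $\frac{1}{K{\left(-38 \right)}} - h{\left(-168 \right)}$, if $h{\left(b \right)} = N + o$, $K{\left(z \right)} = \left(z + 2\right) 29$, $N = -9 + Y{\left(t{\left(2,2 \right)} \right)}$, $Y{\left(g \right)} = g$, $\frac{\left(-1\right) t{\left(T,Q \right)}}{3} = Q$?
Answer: $\frac{73079}{1044} \approx 69.999$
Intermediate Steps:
$t{\left(T,Q \right)} = - 3 Q$
$o = -55$ ($o = -2 - 53 = -55$)
$N = -15$ ($N = -9 - 6 = -15$)
$K{\left(z \right)} = 58 + 29 z$ ($K{\left(z \right)} = \left(2 + z\right) 29 = 58 + 29 z$)
$h{\left(b \right)} = -70$ ($h{\left(b \right)} = -15 - 55 = -70$)
$\frac{1}{K{\left(-38 \right)}} - h{\left(-168 \right)} = \frac{1}{58 + 29 \left(-38\right)} - -70 = \frac{1}{58 - 1102} + 70 = \frac{1}{-1044} + 70 = - \frac{1}{1044} + 70 = \frac{73079}{1044}$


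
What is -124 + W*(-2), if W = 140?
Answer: -404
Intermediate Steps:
-124 + W*(-2) = -124 + 140*(-2) = -124 - 280 = -404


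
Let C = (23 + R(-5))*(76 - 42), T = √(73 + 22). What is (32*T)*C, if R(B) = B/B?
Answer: 26112*√95 ≈ 2.5451e+5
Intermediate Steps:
T = √95 ≈ 9.7468
R(B) = 1
C = 816 (C = (23 + 1)*(76 - 42) = 24*34 = 816)
(32*T)*C = (32*√95)*816 = 26112*√95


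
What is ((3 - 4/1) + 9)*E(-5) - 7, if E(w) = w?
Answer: -47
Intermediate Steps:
((3 - 4/1) + 9)*E(-5) - 7 = ((3 - 4/1) + 9)*(-5) - 7 = ((3 - 4*1) + 9)*(-5) - 7 = ((3 - 4) + 9)*(-5) - 7 = (-1 + 9)*(-5) - 7 = 8*(-5) - 7 = -40 - 7 = -47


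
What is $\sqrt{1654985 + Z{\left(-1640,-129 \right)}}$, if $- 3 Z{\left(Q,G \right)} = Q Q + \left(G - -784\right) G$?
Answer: $\frac{5 \sqrt{283182}}{3} \approx 886.91$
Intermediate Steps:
$Z{\left(Q,G \right)} = - \frac{Q^{2}}{3} - \frac{G \left(784 + G\right)}{3}$ ($Z{\left(Q,G \right)} = - \frac{Q Q + \left(G - -784\right) G}{3} = - \frac{Q^{2} + \left(G + 784\right) G}{3} = - \frac{Q^{2} + \left(784 + G\right) G}{3} = - \frac{Q^{2} + G \left(784 + G\right)}{3} = - \frac{Q^{2}}{3} - \frac{G \left(784 + G\right)}{3}$)
$\sqrt{1654985 + Z{\left(-1640,-129 \right)}} = \sqrt{1654985 - \left(-33712 + 5547 + \frac{2689600}{3}\right)} = \sqrt{1654985 - \frac{2605105}{3}} = \sqrt{\frac{2359850}{3}} = \frac{5 \sqrt{283182}}{3}$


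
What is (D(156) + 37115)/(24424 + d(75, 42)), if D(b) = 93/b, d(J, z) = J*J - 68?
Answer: 1930011/1559012 ≈ 1.2380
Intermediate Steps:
d(J, z) = -68 + J² (d(J, z) = J² - 68 = -68 + J²)
(D(156) + 37115)/(24424 + d(75, 42)) = (93/156 + 37115)/(24424 + (-68 + 75²)) = (93*(1/156) + 37115)/(24424 + (-68 + 5625)) = (31/52 + 37115)/(24424 + 5557) = (1930011/52)/29981 = (1930011/52)*(1/29981) = 1930011/1559012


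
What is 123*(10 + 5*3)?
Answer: 3075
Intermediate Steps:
123*(10 + 5*3) = 123*(10 + 15) = 123*25 = 3075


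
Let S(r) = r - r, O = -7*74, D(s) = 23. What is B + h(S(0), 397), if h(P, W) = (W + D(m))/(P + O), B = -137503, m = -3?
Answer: -5087641/37 ≈ -1.3750e+5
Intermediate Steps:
O = -518
S(r) = 0
h(P, W) = (23 + W)/(-518 + P) (h(P, W) = (W + 23)/(P - 518) = (23 + W)/(-518 + P))
B + h(S(0), 397) = -137503 + (23 + 397)/(-518 + 0) = -137503 + 420/(-518) = -137503 - 1/518*420 = -137503 - 30/37 = -5087641/37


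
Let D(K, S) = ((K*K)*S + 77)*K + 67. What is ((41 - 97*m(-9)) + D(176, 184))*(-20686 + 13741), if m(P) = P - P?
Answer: -6966810383580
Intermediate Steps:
m(P) = 0
D(K, S) = 67 + K*(77 + S*K**2) (D(K, S) = (K**2*S + 77)*K + 67 = (S*K**2 + 77)*K + 67 = (77 + S*K**2)*K + 67 = K*(77 + S*K**2) + 67 = 67 + K*(77 + S*K**2))
((41 - 97*m(-9)) + D(176, 184))*(-20686 + 13741) = ((41 - 97*0) + (67 + 77*176 + 184*176**3))*(-20686 + 13741) = ((41 + 0) + (67 + 13552 + 184*5451776))*(-6945) = (41 + (67 + 13552 + 1003126784))*(-6945) = (41 + 1003140403)*(-6945) = 1003140444*(-6945) = -6966810383580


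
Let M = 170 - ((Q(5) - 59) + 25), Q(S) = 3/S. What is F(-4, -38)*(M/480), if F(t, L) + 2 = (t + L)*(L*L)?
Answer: -411207/16 ≈ -25700.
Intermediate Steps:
M = 1017/5 (M = 170 - ((3/5 - 59) + 25) = 170 - ((3*(⅕) - 59) + 25) = 170 - ((⅗ - 59) + 25) = 170 - (-292/5 + 25) = 170 - 1*(-167/5) = 170 + 167/5 = 1017/5 ≈ 203.40)
F(t, L) = -2 + L²*(L + t) (F(t, L) = -2 + (t + L)*(L*L) = -2 + (L + t)*L² = -2 + L²*(L + t))
F(-4, -38)*(M/480) = (-2 + (-38)³ - 4*(-38)²)*((1017/5)/480) = (-2 - 54872 - 4*1444)*((1017/5)*(1/480)) = (-2 - 54872 - 5776)*(339/800) = -60650*339/800 = -411207/16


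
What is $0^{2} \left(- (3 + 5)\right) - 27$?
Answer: $-27$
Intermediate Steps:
$0^{2} \left(- (3 + 5)\right) - 27 = 0 \left(\left(-1\right) 8\right) - 27 = 0 \left(-8\right) - 27 = 0 - 27 = -27$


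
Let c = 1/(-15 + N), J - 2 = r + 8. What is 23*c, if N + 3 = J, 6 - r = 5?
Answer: -23/7 ≈ -3.2857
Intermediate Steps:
r = 1 (r = 6 - 1*5 = 6 - 5 = 1)
J = 11 (J = 2 + (1 + 8) = 2 + 9 = 11)
N = 8 (N = -3 + 11 = 8)
c = -⅐ (c = 1/(-15 + 8) = 1/(-7) = -⅐ ≈ -0.14286)
23*c = 23*(-⅐) = -23/7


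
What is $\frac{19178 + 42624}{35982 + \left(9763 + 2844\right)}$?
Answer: $\frac{61802}{48589} \approx 1.2719$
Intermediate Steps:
$\frac{19178 + 42624}{35982 + \left(9763 + 2844\right)} = \frac{61802}{35982 + 12607} = \frac{61802}{48589}$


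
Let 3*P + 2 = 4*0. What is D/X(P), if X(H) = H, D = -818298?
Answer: 1227447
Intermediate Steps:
P = -⅔ (P = -⅔ + (4*0)/3 = -⅔ + (⅓)*0 = -⅔ + 0 = -⅔ ≈ -0.66667)
D/X(P) = -818298/(-⅔) = -818298*(-3/2) = 1227447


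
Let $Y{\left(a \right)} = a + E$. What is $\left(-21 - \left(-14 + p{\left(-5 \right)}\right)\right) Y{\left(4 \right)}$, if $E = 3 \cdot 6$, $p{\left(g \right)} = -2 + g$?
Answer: $0$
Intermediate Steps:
$E = 18$
$Y{\left(a \right)} = 18 + a$ ($Y{\left(a \right)} = a + 18 = 18 + a$)
$\left(-21 - \left(-14 + p{\left(-5 \right)}\right)\right) Y{\left(4 \right)} = \left(-21 + \left(14 - \left(-2 - 5\right)\right)\right) \left(18 + 4\right) = \left(-21 + \left(14 - -7\right)\right) 22 = \left(-21 + \left(14 + 7\right)\right) 22 = \left(-21 + 21\right) 22 = 0 \cdot 22 = 0$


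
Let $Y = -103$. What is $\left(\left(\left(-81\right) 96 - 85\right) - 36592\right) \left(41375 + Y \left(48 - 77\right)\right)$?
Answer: $-1972023986$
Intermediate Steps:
$\left(\left(\left(-81\right) 96 - 85\right) - 36592\right) \left(41375 + Y \left(48 - 77\right)\right) = \left(\left(\left(-81\right) 96 - 85\right) - 36592\right) \left(41375 - 103 \left(48 - 77\right)\right) = \left(\left(-7776 - 85\right) - 36592\right) \left(41375 - -2987\right) = \left(-7861 - 36592\right) \left(41375 + 2987\right) = \left(-44453\right) 44362 = -1972023986$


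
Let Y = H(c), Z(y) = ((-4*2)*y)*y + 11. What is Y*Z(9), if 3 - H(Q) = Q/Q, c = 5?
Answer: -1274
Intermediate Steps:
H(Q) = 2 (H(Q) = 3 - Q/Q = 3 - 1*1 = 3 - 1 = 2)
Z(y) = 11 - 8*y² (Z(y) = (-8*y)*y + 11 = -8*y² + 11 = 11 - 8*y²)
Y = 2
Y*Z(9) = 2*(11 - 8*9²) = 2*(11 - 8*81) = 2*(11 - 648) = 2*(-637) = -1274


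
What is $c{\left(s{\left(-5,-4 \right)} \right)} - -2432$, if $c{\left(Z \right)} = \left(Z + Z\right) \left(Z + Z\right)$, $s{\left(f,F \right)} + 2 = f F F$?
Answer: $29328$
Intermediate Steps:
$s{\left(f,F \right)} = -2 + f F^{2}$ ($s{\left(f,F \right)} = -2 + f F F = -2 + F f F = -2 + f F^{2}$)
$c{\left(Z \right)} = 4 Z^{2}$ ($c{\left(Z \right)} = 2 Z 2 Z = 4 Z^{2}$)
$c{\left(s{\left(-5,-4 \right)} \right)} - -2432 = 4 \left(-2 - 5 \left(-4\right)^{2}\right)^{2} - -2432 = 4 \left(-2 - 80\right)^{2} + 2432 = 4 \left(-82\right)^{2} + 2432 = 4 \cdot 6724 + 2432 = 26896 + 2432 = 29328$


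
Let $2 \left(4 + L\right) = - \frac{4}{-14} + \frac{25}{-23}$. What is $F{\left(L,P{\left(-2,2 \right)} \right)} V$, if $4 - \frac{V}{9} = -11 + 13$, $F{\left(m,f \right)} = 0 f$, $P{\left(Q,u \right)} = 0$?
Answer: $0$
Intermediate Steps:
$L = - \frac{1417}{322}$ ($L = -4 + \frac{- \frac{4}{-14} + \frac{25}{-23}}{2} = -4 + \frac{\left(-4\right) \left(- \frac{1}{14}\right) + 25 \left(- \frac{1}{23}\right)}{2} = -4 + \frac{\frac{2}{7} - \frac{25}{23}}{2} = -4 + \frac{1}{2} \left(- \frac{129}{161}\right) = -4 - \frac{129}{322} = - \frac{1417}{322} \approx -4.4006$)
$F{\left(m,f \right)} = 0$
$V = 18$ ($V = 36 - 9 \left(-11 + 13\right) = 36 - 18 = 18$)
$F{\left(L,P{\left(-2,2 \right)} \right)} V = 0 \cdot 18 = 0$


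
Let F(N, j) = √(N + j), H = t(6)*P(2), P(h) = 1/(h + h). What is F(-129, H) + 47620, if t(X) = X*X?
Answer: 47620 + 2*I*√30 ≈ 47620.0 + 10.954*I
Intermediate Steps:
t(X) = X²
P(h) = 1/(2*h)
H = 9 (H = 6²*((½)/2) = 36*((½)*(½)) = 36*(¼) = 9)
F(-129, H) + 47620 = √(-129 + 9) + 47620 = √(-120) + 47620 = 2*I*√30 + 47620 = 47620 + 2*I*√30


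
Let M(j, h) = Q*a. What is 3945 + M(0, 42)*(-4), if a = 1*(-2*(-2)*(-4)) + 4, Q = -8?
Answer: 3561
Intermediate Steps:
a = -12 (a = 1*(4*(-4)) + 4 = 1*(-16) + 4 = -16 + 4 = -12)
M(j, h) = 96 (M(j, h) = -8*(-12) = 96)
3945 + M(0, 42)*(-4) = 3945 + 96*(-4) = 3945 - 384 = 3561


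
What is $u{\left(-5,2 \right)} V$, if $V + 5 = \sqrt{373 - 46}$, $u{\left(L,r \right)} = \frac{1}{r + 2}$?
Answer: $- \frac{5}{4} + \frac{\sqrt{327}}{4} \approx 3.2708$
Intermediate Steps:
$u{\left(L,r \right)} = \frac{1}{2 + r}$
$V = -5 + \sqrt{327}$ ($V = -5 + \sqrt{373 - 46} = -5 + \sqrt{327} \approx 13.083$)
$u{\left(-5,2 \right)} V = \frac{-5 + \sqrt{327}}{2 + 2} = \frac{-5 + \sqrt{327}}{4} = - \frac{5}{4} + \frac{\sqrt{327}}{4}$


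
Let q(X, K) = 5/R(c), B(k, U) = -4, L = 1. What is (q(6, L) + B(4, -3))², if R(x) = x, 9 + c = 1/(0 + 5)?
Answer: 40401/1936 ≈ 20.868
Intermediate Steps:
c = -44/5 (c = -9 + 1/(0 + 5) = -9 + 1/5 = -9 + ⅕ = -44/5 ≈ -8.8000)
q(X, K) = -25/44 (q(X, K) = 5/(-44/5) = 5*(-5/44) = -25/44)
(q(6, L) + B(4, -3))² = (-25/44 - 4)² = (-201/44)² = 40401/1936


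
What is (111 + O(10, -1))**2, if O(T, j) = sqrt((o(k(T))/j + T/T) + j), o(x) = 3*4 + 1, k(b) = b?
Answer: (111 + I*sqrt(13))**2 ≈ 12308.0 + 800.43*I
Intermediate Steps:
o(x) = 13 (o(x) = 12 + 1 = 13)
O(T, j) = sqrt(1 + j + 13/j) (O(T, j) = sqrt((13/j + T/T) + j) = sqrt((13/j + 1) + j) = sqrt((1 + 13/j) + j) = sqrt(1 + j + 13/j))
(111 + O(10, -1))**2 = (111 + sqrt(1 - 1 + 13/(-1)))**2 = (111 + sqrt(1 - 1 + 13*(-1)))**2 = (111 + sqrt(1 - 1 - 13))**2 = (111 + sqrt(-13))**2 = (111 + I*sqrt(13))**2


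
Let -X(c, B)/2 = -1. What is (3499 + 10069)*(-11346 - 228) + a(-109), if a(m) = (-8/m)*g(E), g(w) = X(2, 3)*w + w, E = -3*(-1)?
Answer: -17116927416/109 ≈ -1.5704e+8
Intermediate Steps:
E = 3
X(c, B) = 2 (X(c, B) = -2*(-1) = 2)
g(w) = 3*w (g(w) = 2*w + w = 3*w)
a(m) = -72/m (a(m) = (-8/m)*(3*3) = -8/m*9 = -72/m)
(3499 + 10069)*(-11346 - 228) + a(-109) = (3499 + 10069)*(-11346 - 228) - 72/(-109) = 13568*(-11574) - 72*(-1/109) = -157036032 + 72/109 = -17116927416/109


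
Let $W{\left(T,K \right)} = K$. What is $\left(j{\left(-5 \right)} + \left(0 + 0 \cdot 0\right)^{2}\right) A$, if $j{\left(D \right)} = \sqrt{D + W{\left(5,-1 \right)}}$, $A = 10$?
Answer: $10 i \sqrt{6} \approx 24.495 i$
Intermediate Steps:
$j{\left(D \right)} = \sqrt{-1 + D}$ ($j{\left(D \right)} = \sqrt{D - 1} = \sqrt{-1 + D}$)
$\left(j{\left(-5 \right)} + \left(0 + 0 \cdot 0\right)^{2}\right) A = \left(\sqrt{-1 - 5} + \left(0 + 0 \cdot 0\right)^{2}\right) 10 = \left(\sqrt{-6} + \left(0 + 0\right)^{2}\right) 10 = \left(i \sqrt{6} + 0^{2}\right) 10 = \left(i \sqrt{6} + 0\right) 10 = i \sqrt{6} \cdot 10 = 10 i \sqrt{6}$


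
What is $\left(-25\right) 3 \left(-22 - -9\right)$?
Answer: $975$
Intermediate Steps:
$\left(-25\right) 3 \left(-22 - -9\right) = - 75 \left(-22 + 9\right) = \left(-75\right) \left(-13\right) = 975$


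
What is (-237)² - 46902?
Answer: 9267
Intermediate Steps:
(-237)² - 46902 = 56169 - 46902 = 9267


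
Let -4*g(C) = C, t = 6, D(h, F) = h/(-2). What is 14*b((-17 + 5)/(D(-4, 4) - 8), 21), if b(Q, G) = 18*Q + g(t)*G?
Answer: 63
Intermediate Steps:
D(h, F) = -h/2 (D(h, F) = h*(-½) = -h/2)
g(C) = -C/4
b(Q, G) = 18*Q - 3*G/2 (b(Q, G) = 18*Q + (-¼*6)*G = 18*Q - 3*G/2)
14*b((-17 + 5)/(D(-4, 4) - 8), 21) = 14*(18*((-17 + 5)/(-½*(-4) - 8)) - 3/2*21) = 14*(18*(-12/(2 - 8)) - 63/2) = 14*(18*(-12/(-6)) - 63/2) = 14*(18*(-12*(-⅙)) - 63/2) = 14*(18*2 - 63/2) = 14*(36 - 63/2) = 14*(9/2) = 63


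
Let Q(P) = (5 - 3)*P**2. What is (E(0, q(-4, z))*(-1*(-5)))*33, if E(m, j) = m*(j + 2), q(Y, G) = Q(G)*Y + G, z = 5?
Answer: 0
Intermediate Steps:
Q(P) = 2*P**2
q(Y, G) = G + 2*Y*G**2 (q(Y, G) = (2*G**2)*Y + G = 2*Y*G**2 + G = G + 2*Y*G**2)
E(m, j) = m*(2 + j)
(E(0, q(-4, z))*(-1*(-5)))*33 = ((0*(2 + 5*(1 + 2*5*(-4))))*(-1*(-5)))*33 = ((0*(2 + 5*(1 - 40)))*5)*33 = ((0*(2 + 5*(-39)))*5)*33 = ((0*(2 - 195))*5)*33 = ((0*(-193))*5)*33 = (0*5)*33 = 0*33 = 0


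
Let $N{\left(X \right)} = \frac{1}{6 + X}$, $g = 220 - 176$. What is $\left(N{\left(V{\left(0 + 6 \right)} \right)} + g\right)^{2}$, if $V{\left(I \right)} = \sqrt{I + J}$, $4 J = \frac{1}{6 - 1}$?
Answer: $\frac{700980996}{358801} - \frac{1164944 \sqrt{5}}{358801} \approx 1946.4$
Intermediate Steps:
$J = \frac{1}{20}$ ($J = \frac{1}{4 \left(6 - 1\right)} = \frac{1}{4 \cdot 5} = \frac{1}{4} \cdot \frac{1}{5} = \frac{1}{20} \approx 0.05$)
$V{\left(I \right)} = \sqrt{\frac{1}{20} + I}$ ($V{\left(I \right)} = \sqrt{I + \frac{1}{20}} = \sqrt{\frac{1}{20} + I}$)
$g = 44$ ($g = 220 - 176 = 44$)
$\left(N{\left(V{\left(0 + 6 \right)} \right)} + g\right)^{2} = \left(\frac{1}{6 + \frac{\sqrt{5 + 100 \left(0 + 6\right)}}{10}} + 44\right)^{2} = \left(\frac{1}{6 + \frac{\sqrt{5 + 100 \cdot 6}}{10}} + 44\right)^{2} = \left(\frac{1}{6 + \frac{\sqrt{5 + 600}}{10}} + 44\right)^{2} = \left(\frac{1}{6 + \frac{\sqrt{605}}{10}} + 44\right)^{2} = \left(\frac{1}{6 + \frac{11 \sqrt{5}}{10}} + 44\right)^{2} = \left(44 + \frac{1}{6 + \frac{11 \sqrt{5}}{10}}\right)^{2}$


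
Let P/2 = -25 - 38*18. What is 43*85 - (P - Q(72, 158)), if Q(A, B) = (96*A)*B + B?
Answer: 1097327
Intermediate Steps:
P = -1418 (P = 2*(-25 - 38*18) = 2*(-25 - 684) = 2*(-709) = -1418)
Q(A, B) = B + 96*A*B (Q(A, B) = 96*A*B + B = B + 96*A*B)
43*85 - (P - Q(72, 158)) = 43*85 - (-1418 - 158*(1 + 96*72)) = 3655 - (-1418 - 158*(1 + 6912)) = 3655 - (-1418 - 158*6913) = 3655 - (-1418 - 1*1092254) = 3655 - (-1418 - 1092254) = 3655 - 1*(-1093672) = 3655 + 1093672 = 1097327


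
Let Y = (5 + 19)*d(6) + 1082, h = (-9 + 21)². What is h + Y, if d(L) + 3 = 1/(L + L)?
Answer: 1156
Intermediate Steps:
d(L) = -3 + 1/(2*L) (d(L) = -3 + 1/(L + L) = -3 + 1/(2*L))
h = 144 (h = 12² = 144)
Y = 1012 (Y = (5 + 19)*(-3 + (½)/6) + 1082 = 24*(-3 + (½)*(⅙)) + 1082 = 24*(-3 + 1/12) + 1082 = 24*(-35/12) + 1082 = -70 + 1082 = 1012)
h + Y = 144 + 1012 = 1156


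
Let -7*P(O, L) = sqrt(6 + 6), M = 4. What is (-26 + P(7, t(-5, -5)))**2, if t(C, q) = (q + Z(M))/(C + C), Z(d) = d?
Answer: 33136/49 + 104*sqrt(3)/7 ≈ 701.98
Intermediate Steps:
t(C, q) = (4 + q)/(2*C) (t(C, q) = (q + 4)/(C + C) = (4 + q)/((2*C)) = (4 + q)*(1/(2*C)) = (4 + q)/(2*C))
P(O, L) = -2*sqrt(3)/7 (P(O, L) = -sqrt(6 + 6)/7 = -2*sqrt(3)/7)
(-26 + P(7, t(-5, -5)))**2 = (-26 - 2*sqrt(3)/7)**2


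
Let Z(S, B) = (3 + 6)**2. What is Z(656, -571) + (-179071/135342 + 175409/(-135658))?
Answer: 359786402330/4590056259 ≈ 78.384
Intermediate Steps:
Z(S, B) = 81 (Z(S, B) = 9**2 = 81)
Z(656, -571) + (-179071/135342 + 175409/(-135658)) = 81 + (-179071/135342 + 175409/(-135658)) = 81 + (-179071*1/135342 + 175409*(-1/135658)) = 81 + (-179071/135342 - 175409/135658) = 81 - 12008154649/4590056259 = 359786402330/4590056259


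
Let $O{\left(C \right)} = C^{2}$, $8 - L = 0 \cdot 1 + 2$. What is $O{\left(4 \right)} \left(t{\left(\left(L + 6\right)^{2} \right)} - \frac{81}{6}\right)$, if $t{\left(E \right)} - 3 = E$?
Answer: $2136$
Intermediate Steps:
$L = 6$ ($L = 8 - \left(0 \cdot 1 + 2\right) = 8 - \left(0 + 2\right) = 8 - 2 = 6$)
$t{\left(E \right)} = 3 + E$
$O{\left(4 \right)} \left(t{\left(\left(L + 6\right)^{2} \right)} - \frac{81}{6}\right) = 4^{2} \left(\left(3 + \left(6 + 6\right)^{2}\right) - \frac{81}{6}\right) = 16 \left(\left(3 + 12^{2}\right) - \frac{27}{2}\right) = 16 \left(\left(3 + 144\right) - \frac{27}{2}\right) = 16 \left(147 - \frac{27}{2}\right) = 16 \cdot \frac{267}{2} = 2136$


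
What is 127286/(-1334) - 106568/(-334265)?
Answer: -21202546539/222954755 ≈ -95.098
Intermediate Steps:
127286/(-1334) - 106568/(-334265) = 127286*(-1/1334) - 106568*(-1/334265) = -63643/667 + 106568/334265 = -21202546539/222954755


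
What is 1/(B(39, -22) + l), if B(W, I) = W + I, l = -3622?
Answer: -1/3605 ≈ -0.00027739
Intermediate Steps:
B(W, I) = I + W
1/(B(39, -22) + l) = 1/((-22 + 39) - 3622) = 1/(17 - 3622) = 1/(-3605) = -1/3605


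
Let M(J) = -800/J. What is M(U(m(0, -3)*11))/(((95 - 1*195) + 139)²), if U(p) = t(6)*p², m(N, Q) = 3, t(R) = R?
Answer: -400/4969107 ≈ -8.0497e-5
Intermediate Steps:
U(p) = 6*p²
M(U(m(0, -3)*11))/(((95 - 1*195) + 139)²) = (-800/(6*(3*11)²))/(((95 - 1*195) + 139)²) = (-800/(6*33²))/(((95 - 195) + 139)²) = (-800/(6*1089))/((-100 + 139)²) = (-800/6534)/(39²) = -800*1/6534/1521 = -400/3267*1/1521 = -400/4969107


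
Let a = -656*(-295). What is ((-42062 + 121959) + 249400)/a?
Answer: 329297/193520 ≈ 1.7016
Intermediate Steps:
a = 193520
((-42062 + 121959) + 249400)/a = ((-42062 + 121959) + 249400)/193520 = (79897 + 249400)*(1/193520) = 329297*(1/193520) = 329297/193520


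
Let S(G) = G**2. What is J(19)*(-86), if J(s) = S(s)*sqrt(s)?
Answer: -31046*sqrt(19) ≈ -1.3533e+5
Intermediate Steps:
J(s) = s**(5/2) (J(s) = s**2*sqrt(s) = s**(5/2))
J(19)*(-86) = 19**(5/2)*(-86) = (361*sqrt(19))*(-86) = -31046*sqrt(19)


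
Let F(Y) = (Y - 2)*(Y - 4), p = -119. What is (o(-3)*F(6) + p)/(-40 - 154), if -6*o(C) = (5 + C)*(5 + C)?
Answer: 373/582 ≈ 0.64089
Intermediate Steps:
F(Y) = (-4 + Y)*(-2 + Y) (F(Y) = (-2 + Y)*(-4 + Y) = (-4 + Y)*(-2 + Y))
o(C) = -(5 + C)²/6 (o(C) = -(5 + C)*(5 + C)/6 = -(5 + C)²/6)
(o(-3)*F(6) + p)/(-40 - 154) = ((-(5 - 3)²/6)*(8 + 6² - 6*6) - 119)/(-40 - 154) = ((-⅙*2²)*(8 + 36 - 36) - 119)/(-194) = -(-⅙*4*8 - 119)/194 = -(-⅔*8 - 119)/194 = -(-16/3 - 119)/194 = -1/194*(-373/3) = 373/582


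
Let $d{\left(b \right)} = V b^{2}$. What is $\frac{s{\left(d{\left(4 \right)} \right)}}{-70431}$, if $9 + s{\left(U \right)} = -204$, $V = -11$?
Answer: $\frac{71}{23477} \approx 0.0030242$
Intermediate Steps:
$d{\left(b \right)} = - 11 b^{2}$
$s{\left(U \right)} = -213$ ($s{\left(U \right)} = -9 - 204 = -213$)
$\frac{s{\left(d{\left(4 \right)} \right)}}{-70431} = - \frac{213}{-70431} = \left(-213\right) \left(- \frac{1}{70431}\right) = \frac{71}{23477}$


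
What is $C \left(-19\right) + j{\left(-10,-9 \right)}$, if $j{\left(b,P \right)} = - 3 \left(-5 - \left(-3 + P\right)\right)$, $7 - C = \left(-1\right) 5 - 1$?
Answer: $-268$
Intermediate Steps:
$C = 13$ ($C = 7 - \left(\left(-1\right) 5 - 1\right) = 7 - \left(-5 - 1\right) = 7 - -6 = 7 + 6 = 13$)
$j{\left(b,P \right)} = 6 + 3 P$ ($j{\left(b,P \right)} = - 3 \left(-2 - P\right) = 6 + 3 P$)
$C \left(-19\right) + j{\left(-10,-9 \right)} = 13 \left(-19\right) + \left(6 + 3 \left(-9\right)\right) = -247 + \left(6 - 27\right) = -247 - 21 = -268$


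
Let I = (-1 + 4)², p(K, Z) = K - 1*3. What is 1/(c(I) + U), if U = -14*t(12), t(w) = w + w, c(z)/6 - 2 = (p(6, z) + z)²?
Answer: 1/540 ≈ 0.0018519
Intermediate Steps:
p(K, Z) = -3 + K (p(K, Z) = K - 3 = -3 + K)
I = 9 (I = 3² = 9)
c(z) = 12 + 6*(3 + z)² (c(z) = 12 + 6*((-3 + 6) + z)² = 12 + 6*(3 + z)²)
t(w) = 2*w
U = -336 (U = -28*12 = -14*24 = -336)
1/(c(I) + U) = 1/((12 + 6*(3 + 9)²) - 336) = 1/((12 + 6*12²) - 336) = 1/((12 + 6*144) - 336) = 1/((12 + 864) - 336) = 1/(876 - 336) = 1/540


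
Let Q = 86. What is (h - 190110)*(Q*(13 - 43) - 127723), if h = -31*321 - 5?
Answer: 26069199998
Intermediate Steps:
h = -9956 (h = -9951 - 5 = -9956)
(h - 190110)*(Q*(13 - 43) - 127723) = (-9956 - 190110)*(86*(13 - 43) - 127723) = -200066*(86*(-30) - 127723) = -200066*(-2580 - 127723) = -200066*(-130303) = 26069199998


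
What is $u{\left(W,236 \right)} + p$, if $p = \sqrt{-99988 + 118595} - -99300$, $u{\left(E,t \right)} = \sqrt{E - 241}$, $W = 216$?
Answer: $99300 + \sqrt{18607} + 5 i \approx 99436.0 + 5.0 i$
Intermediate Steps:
$u{\left(E,t \right)} = \sqrt{-241 + E}$
$p = 99300 + \sqrt{18607}$ ($p = \sqrt{18607} + 99300 = 99300 + \sqrt{18607} \approx 99436.0$)
$u{\left(W,236 \right)} + p = \sqrt{-241 + 216} + \left(99300 + \sqrt{18607}\right) = \sqrt{-25} + \left(99300 + \sqrt{18607}\right) = 5 i + \left(99300 + \sqrt{18607}\right) = 99300 + \sqrt{18607} + 5 i$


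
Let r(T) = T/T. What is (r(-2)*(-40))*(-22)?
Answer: 880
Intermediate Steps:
r(T) = 1
(r(-2)*(-40))*(-22) = (1*(-40))*(-22) = -40*(-22) = 880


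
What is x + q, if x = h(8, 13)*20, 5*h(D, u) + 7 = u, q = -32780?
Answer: -32756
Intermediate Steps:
h(D, u) = -7/5 + u/5
x = 24 (x = (-7/5 + (⅕)*13)*20 = (-7/5 + 13/5)*20 = (6/5)*20 = 24)
x + q = 24 - 32780 = -32756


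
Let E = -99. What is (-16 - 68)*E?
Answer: 8316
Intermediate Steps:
(-16 - 68)*E = (-16 - 68)*(-99) = -84*(-99) = 8316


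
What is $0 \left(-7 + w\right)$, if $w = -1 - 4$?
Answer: $0$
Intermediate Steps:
$w = -5$
$0 \left(-7 + w\right) = 0 \left(-7 - 5\right) = 0 \left(-12\right) = 0$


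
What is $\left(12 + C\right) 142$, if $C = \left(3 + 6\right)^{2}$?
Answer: $13206$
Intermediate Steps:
$C = 81$ ($C = 9^{2} = 81$)
$\left(12 + C\right) 142 = \left(12 + 81\right) 142 = 93 \cdot 142 = 13206$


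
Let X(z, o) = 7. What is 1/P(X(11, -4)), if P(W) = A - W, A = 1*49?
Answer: 1/42 ≈ 0.023810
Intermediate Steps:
A = 49
P(W) = 49 - W
1/P(X(11, -4)) = 1/(49 - 1*7) = 1/(49 - 7) = 1/42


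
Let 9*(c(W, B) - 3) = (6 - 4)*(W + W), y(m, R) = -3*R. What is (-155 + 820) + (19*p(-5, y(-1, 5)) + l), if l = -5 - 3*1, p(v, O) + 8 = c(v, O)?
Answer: 4678/9 ≈ 519.78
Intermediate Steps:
c(W, B) = 3 + 4*W/9 (c(W, B) = 3 + ((6 - 4)*(W + W))/9 = 3 + (2*(2*W))/9 = 3 + (4*W)/9 = 3 + 4*W/9)
p(v, O) = -5 + 4*v/9 (p(v, O) = -8 + (3 + 4*v/9) = -5 + 4*v/9)
l = -8 (l = -5 - 3 = -8)
(-155 + 820) + (19*p(-5, y(-1, 5)) + l) = (-155 + 820) + (19*(-5 + (4/9)*(-5)) - 8) = 665 + (19*(-5 - 20/9) - 8) = 665 + (19*(-65/9) - 8) = 665 + (-1235/9 - 8) = 665 - 1307/9 = 4678/9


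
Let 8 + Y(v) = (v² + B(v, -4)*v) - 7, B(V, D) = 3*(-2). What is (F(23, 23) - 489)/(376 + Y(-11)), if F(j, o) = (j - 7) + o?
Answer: -225/274 ≈ -0.82117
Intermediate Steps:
B(V, D) = -6
Y(v) = -15 + v² - 6*v (Y(v) = -8 + ((v² - 6*v) - 7) = -8 + (-7 + v² - 6*v) = -15 + v² - 6*v)
F(j, o) = -7 + j + o (F(j, o) = (-7 + j) + o = -7 + j + o)
(F(23, 23) - 489)/(376 + Y(-11)) = ((-7 + 23 + 23) - 489)/(376 + (-15 + (-11)² - 6*(-11))) = (39 - 489)/(376 + (-15 + 121 + 66)) = -450/(376 + 172) = -450/548 = -450*1/548 = -225/274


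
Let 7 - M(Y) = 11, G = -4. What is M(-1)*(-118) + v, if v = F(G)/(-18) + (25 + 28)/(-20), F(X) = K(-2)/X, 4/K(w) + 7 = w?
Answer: 760337/1620 ≈ 469.34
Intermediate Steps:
K(w) = 4/(-7 + w)
F(X) = -4/(9*X) (F(X) = (4/(-7 - 2))/X = (4/(-9))/X = (4*(-1/9))/X = -4/(9*X))
v = -4303/1620 (v = -4/9/(-4)/(-18) + (25 + 28)/(-20) = -4/9*(-1/4)*(-1/18) + 53*(-1/20) = (1/9)*(-1/18) - 53/20 = -1/162 - 53/20 = -4303/1620 ≈ -2.6562)
M(Y) = -4 (M(Y) = 7 - 1*11 = 7 - 11 = -4)
M(-1)*(-118) + v = -4*(-118) - 4303/1620 = 472 - 4303/1620 = 760337/1620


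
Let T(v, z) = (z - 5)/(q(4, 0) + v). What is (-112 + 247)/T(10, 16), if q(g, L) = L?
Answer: 1350/11 ≈ 122.73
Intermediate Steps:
T(v, z) = (-5 + z)/v (T(v, z) = (z - 5)/(0 + v) = (-5 + z)/v)
(-112 + 247)/T(10, 16) = (-112 + 247)/(((-5 + 16)/10)) = 135/(((⅒)*11)) = 135/(11/10) = 135*(10/11) = 1350/11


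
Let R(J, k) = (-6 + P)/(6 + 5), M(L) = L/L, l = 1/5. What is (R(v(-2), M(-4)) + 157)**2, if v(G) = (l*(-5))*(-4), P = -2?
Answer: 2954961/121 ≈ 24421.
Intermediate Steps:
l = 1/5 ≈ 0.20000
M(L) = 1
v(G) = 4 (v(G) = ((1/5)*(-5))*(-4) = -1*(-4) = 4)
R(J, k) = -8/11 (R(J, k) = (-6 - 2)/(6 + 5) = -8/11)
(R(v(-2), M(-4)) + 157)**2 = (-8/11 + 157)**2 = (1719/11)**2 = 2954961/121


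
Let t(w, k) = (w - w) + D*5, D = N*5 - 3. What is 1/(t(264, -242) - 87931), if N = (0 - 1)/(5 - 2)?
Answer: -3/263863 ≈ -1.1370e-5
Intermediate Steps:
N = -⅓ (N = -1/3 = -1*⅓ = -⅓ ≈ -0.33333)
D = -14/3 (D = -⅓*5 - 3 = -5/3 - 3 = -14/3 ≈ -4.6667)
t(w, k) = -70/3 (t(w, k) = (w - w) - 14/3*5 = 0 - 70/3 = -70/3)
1/(t(264, -242) - 87931) = 1/(-70/3 - 87931) = 1/(-263863/3) = -3/263863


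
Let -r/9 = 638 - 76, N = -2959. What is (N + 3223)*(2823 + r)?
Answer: -590040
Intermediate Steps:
r = -5058 (r = -9*(638 - 76) = -9*562 = -5058)
(N + 3223)*(2823 + r) = (-2959 + 3223)*(2823 - 5058) = 264*(-2235) = -590040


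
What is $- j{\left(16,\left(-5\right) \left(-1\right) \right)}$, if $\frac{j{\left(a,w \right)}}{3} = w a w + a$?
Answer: $-1248$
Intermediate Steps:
$j{\left(a,w \right)} = 3 a + 3 a w^{2}$ ($j{\left(a,w \right)} = 3 \left(w a w + a\right) = 3 \left(a w w + a\right) = 3 \left(a w^{2} + a\right) = 3 \left(a + a w^{2}\right) = 3 a + 3 a w^{2}$)
$- j{\left(16,\left(-5\right) \left(-1\right) \right)} = - 3 \cdot 16 \left(1 + \left(\left(-5\right) \left(-1\right)\right)^{2}\right) = - 3 \cdot 16 \left(1 + 5^{2}\right) = - 3 \cdot 16 \left(1 + 25\right) = - 3 \cdot 16 \cdot 26 = \left(-1\right) 1248 = -1248$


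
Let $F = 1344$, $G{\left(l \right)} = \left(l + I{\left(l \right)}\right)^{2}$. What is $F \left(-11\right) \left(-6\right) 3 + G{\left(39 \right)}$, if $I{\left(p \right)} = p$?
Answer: $272196$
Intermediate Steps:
$G{\left(l \right)} = 4 l^{2}$ ($G{\left(l \right)} = \left(l + l\right)^{2} = \left(2 l\right)^{2} = 4 l^{2}$)
$F \left(-11\right) \left(-6\right) 3 + G{\left(39 \right)} = 1344 \left(-11\right) \left(-6\right) 3 + 4 \cdot 39^{2} = 1344 \cdot 66 \cdot 3 + 4 \cdot 1521 = 1344 \cdot 198 + 6084 = 266112 + 6084 = 272196$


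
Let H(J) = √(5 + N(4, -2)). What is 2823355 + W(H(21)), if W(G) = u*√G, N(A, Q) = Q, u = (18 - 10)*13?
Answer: 2823355 + 104*3^(¼) ≈ 2.8235e+6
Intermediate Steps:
u = 104 (u = 8*13 = 104)
H(J) = √3 (H(J) = √(5 - 2) = √3)
W(G) = 104*√G
2823355 + W(H(21)) = 2823355 + 104*√(√3) = 2823355 + 104*3^(¼)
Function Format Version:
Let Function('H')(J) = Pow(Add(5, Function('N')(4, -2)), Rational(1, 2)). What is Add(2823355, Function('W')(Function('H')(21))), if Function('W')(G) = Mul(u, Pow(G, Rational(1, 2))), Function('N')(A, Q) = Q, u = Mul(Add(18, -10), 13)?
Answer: Add(2823355, Mul(104, Pow(3, Rational(1, 4)))) ≈ 2.8235e+6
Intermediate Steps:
u = 104 (u = Mul(8, 13) = 104)
Function('H')(J) = Pow(3, Rational(1, 2)) (Function('H')(J) = Pow(Add(5, -2), Rational(1, 2)) = Pow(3, Rational(1, 2)))
Function('W')(G) = Mul(104, Pow(G, Rational(1, 2)))
Add(2823355, Function('W')(Function('H')(21))) = Add(2823355, Mul(104, Pow(Pow(3, Rational(1, 2)), Rational(1, 2)))) = Add(2823355, Mul(104, Pow(3, Rational(1, 4))))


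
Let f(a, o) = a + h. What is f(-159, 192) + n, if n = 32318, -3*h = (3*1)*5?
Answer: 32154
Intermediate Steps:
h = -5 (h = -3*1*5/3 = -5 ≈ -5.0000)
f(a, o) = -5 + a (f(a, o) = a - 5 = -5 + a)
f(-159, 192) + n = (-5 - 159) + 32318 = -164 + 32318 = 32154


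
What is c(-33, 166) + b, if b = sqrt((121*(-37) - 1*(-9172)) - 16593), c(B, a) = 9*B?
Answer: -297 + 3*I*sqrt(1322) ≈ -297.0 + 109.08*I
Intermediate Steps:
b = 3*I*sqrt(1322) (b = sqrt((-4477 + 9172) - 16593) = sqrt(4695 - 16593) = sqrt(-11898) = 3*I*sqrt(1322) ≈ 109.08*I)
c(-33, 166) + b = 9*(-33) + 3*I*sqrt(1322) = -297 + 3*I*sqrt(1322)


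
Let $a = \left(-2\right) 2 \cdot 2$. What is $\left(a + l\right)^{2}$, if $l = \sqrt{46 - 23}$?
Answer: $\left(8 - \sqrt{23}\right)^{2} \approx 10.267$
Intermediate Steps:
$l = \sqrt{23} \approx 4.7958$
$a = -8$ ($a = \left(-4\right) 2 = -8$)
$\left(a + l\right)^{2} = \left(-8 + \sqrt{23}\right)^{2}$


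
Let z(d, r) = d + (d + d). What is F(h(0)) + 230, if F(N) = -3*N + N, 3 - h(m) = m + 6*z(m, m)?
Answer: 224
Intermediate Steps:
z(d, r) = 3*d (z(d, r) = d + 2*d = 3*d)
h(m) = 3 - 19*m (h(m) = 3 - (m + 6*(3*m)) = 3 - (m + 18*m) = 3 - 19*m)
F(N) = -2*N
F(h(0)) + 230 = -2*(3 - 19*0) + 230 = -2*(3 + 0) + 230 = -2*3 + 230 = -6 + 230 = 224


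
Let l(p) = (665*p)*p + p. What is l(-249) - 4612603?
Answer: 36617813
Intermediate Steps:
l(p) = p + 665*p² (l(p) = 665*p² + p = p + 665*p²)
l(-249) - 4612603 = -249*(1 + 665*(-249)) - 4612603 = -249*(1 - 165585) - 4612603 = -249*(-165584) - 4612603 = 41230416 - 4612603 = 36617813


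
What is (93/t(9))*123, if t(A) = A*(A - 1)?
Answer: 1271/8 ≈ 158.88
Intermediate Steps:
t(A) = A*(-1 + A)
(93/t(9))*123 = (93/((9*(-1 + 9))))*123 = (93/((9*8)))*123 = (93/72)*123 = (93*(1/72))*123 = (31/24)*123 = 1271/8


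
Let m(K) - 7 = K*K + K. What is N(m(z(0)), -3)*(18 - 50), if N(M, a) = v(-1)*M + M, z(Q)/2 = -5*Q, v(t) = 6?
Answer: -1568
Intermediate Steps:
z(Q) = -10*Q (z(Q) = 2*(-5*Q) = -10*Q)
m(K) = 7 + K + K**2 (m(K) = 7 + (K*K + K) = 7 + (K**2 + K) = 7 + (K + K**2) = 7 + K + K**2)
N(M, a) = 7*M (N(M, a) = 6*M + M = 7*M)
N(m(z(0)), -3)*(18 - 50) = (7*(7 - 10*0 + (-10*0)**2))*(18 - 50) = (7*(7 + 0 + 0**2))*(-32) = (7*(7 + 0 + 0))*(-32) = (7*7)*(-32) = 49*(-32) = -1568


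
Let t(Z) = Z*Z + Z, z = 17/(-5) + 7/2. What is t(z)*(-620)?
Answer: -341/5 ≈ -68.200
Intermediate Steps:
z = 1/10 (z = 17*(-1/5) + 7*(1/2) = -17/5 + 7/2 = 1/10 ≈ 0.10000)
t(Z) = Z + Z**2 (t(Z) = Z**2 + Z = Z + Z**2)
t(z)*(-620) = ((1 + 1/10)/10)*(-620) = ((1/10)*(11/10))*(-620) = (11/100)*(-620) = -341/5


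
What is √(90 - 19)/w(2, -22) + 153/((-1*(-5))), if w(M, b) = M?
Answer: 153/5 + √71/2 ≈ 34.813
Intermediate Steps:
√(90 - 19)/w(2, -22) + 153/((-1*(-5))) = √(90 - 19)/2 + 153/((-1*(-5))) = √71*(½) + 153/5 = √71/2 + 153*(⅕) = √71/2 + 153/5 = 153/5 + √71/2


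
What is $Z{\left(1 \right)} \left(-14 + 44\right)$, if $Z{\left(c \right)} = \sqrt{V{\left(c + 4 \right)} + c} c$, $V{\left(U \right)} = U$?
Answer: $30 \sqrt{6} \approx 73.485$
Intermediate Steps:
$Z{\left(c \right)} = c \sqrt{4 + 2 c}$ ($Z{\left(c \right)} = \sqrt{\left(c + 4\right) + c} c = \sqrt{\left(4 + c\right) + c} c = \sqrt{4 + 2 c} c = c \sqrt{4 + 2 c}$)
$Z{\left(1 \right)} \left(-14 + 44\right) = 1 \sqrt{4 + 2 \cdot 1} \left(-14 + 44\right) = 1 \sqrt{4 + 2} \cdot 30 = 1 \sqrt{6} \cdot 30 = \sqrt{6} \cdot 30 = 30 \sqrt{6}$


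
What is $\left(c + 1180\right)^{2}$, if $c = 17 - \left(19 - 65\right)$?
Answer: $1545049$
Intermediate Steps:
$c = 63$ ($c = 17 - \left(19 - 65\right) = 17 - -46 = 17 + 46 = 63$)
$\left(c + 1180\right)^{2} = \left(63 + 1180\right)^{2} = 1243^{2} = 1545049$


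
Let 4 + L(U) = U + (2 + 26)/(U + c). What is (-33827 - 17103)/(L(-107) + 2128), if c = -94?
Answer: -10236930/405389 ≈ -25.252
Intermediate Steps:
L(U) = -4 + U + 28/(-94 + U) (L(U) = -4 + (U + (2 + 26)/(U - 94)) = -4 + (U + 28/(-94 + U)) = -4 + U + 28/(-94 + U))
(-33827 - 17103)/(L(-107) + 2128) = (-33827 - 17103)/((404 + (-107)**2 - 98*(-107))/(-94 - 107) + 2128) = -50930/((404 + 11449 + 10486)/(-201) + 2128) = -50930/(-1/201*22339 + 2128) = -50930/(-22339/201 + 2128) = -50930/405389/201 = -50930*201/405389 = -10236930/405389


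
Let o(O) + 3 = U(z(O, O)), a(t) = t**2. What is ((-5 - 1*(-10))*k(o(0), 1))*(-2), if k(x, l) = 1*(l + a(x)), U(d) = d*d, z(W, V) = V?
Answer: -100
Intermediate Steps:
U(d) = d**2
o(O) = -3 + O**2
k(x, l) = l + x**2 (k(x, l) = 1*(l + x**2) = l + x**2)
((-5 - 1*(-10))*k(o(0), 1))*(-2) = ((-5 - 1*(-10))*(1 + (-3 + 0**2)**2))*(-2) = ((-5 + 10)*(1 + (-3 + 0)**2))*(-2) = (5*(1 + (-3)**2))*(-2) = (5*(1 + 9))*(-2) = (5*10)*(-2) = 50*(-2) = -100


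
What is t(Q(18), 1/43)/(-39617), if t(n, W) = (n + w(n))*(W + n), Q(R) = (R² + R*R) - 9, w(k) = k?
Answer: -35116884/1703531 ≈ -20.614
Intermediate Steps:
Q(R) = -9 + 2*R² (Q(R) = (R² + R²) - 9 = 2*R² - 9 = -9 + 2*R²)
t(n, W) = 2*n*(W + n) (t(n, W) = (n + n)*(W + n) = (2*n)*(W + n) = 2*n*(W + n))
t(Q(18), 1/43)/(-39617) = (2*(-9 + 2*18²)*(1/43 + (-9 + 2*18²)))/(-39617) = (2*(-9 + 2*324)*(1/43 + (-9 + 2*324)))*(-1/39617) = (2*(-9 + 648)*(1/43 + (-9 + 648)))*(-1/39617) = (2*639*(1/43 + 639))*(-1/39617) = (2*639*(27478/43))*(-1/39617) = (35116884/43)*(-1/39617) = -35116884/1703531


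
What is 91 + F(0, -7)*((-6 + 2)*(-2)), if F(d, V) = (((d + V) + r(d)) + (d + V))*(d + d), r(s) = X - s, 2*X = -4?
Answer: 91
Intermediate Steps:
X = -2 (X = (½)*(-4) = -2)
r(s) = -2 - s
F(d, V) = 2*d*(-2 + d + 2*V) (F(d, V) = (((d + V) + (-2 - d)) + (d + V))*(d + d) = (((V + d) + (-2 - d)) + (V + d))*(2*d) = ((-2 + V) + (V + d))*(2*d) = (-2 + d + 2*V)*(2*d) = 2*d*(-2 + d + 2*V))
91 + F(0, -7)*((-6 + 2)*(-2)) = 91 + (2*0*(-2 + 0 + 2*(-7)))*((-6 + 2)*(-2)) = 91 + (2*0*(-2 + 0 - 14))*(-4*(-2)) = 91 + (2*0*(-16))*8 = 91 + 0*8 = 91 + 0 = 91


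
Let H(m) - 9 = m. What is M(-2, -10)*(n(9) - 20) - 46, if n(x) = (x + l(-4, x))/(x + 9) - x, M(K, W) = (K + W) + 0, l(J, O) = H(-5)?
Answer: 880/3 ≈ 293.33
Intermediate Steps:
H(m) = 9 + m
l(J, O) = 4 (l(J, O) = 9 - 5 = 4)
M(K, W) = K + W
n(x) = -x + (4 + x)/(9 + x) (n(x) = (x + 4)/(x + 9) - x = (4 + x)/(9 + x) - x = -x + (4 + x)/(9 + x))
M(-2, -10)*(n(9) - 20) - 46 = (-2 - 10)*((4 - 1*9² - 8*9)/(9 + 9) - 20) - 46 = -12*((4 - 1*81 - 72)/18 - 20) - 46 = -12*((4 - 81 - 72)/18 - 20) - 46 = -12*((1/18)*(-149) - 20) - 46 = -12*(-149/18 - 20) - 46 = -12*(-509/18) - 46 = 1018/3 - 46 = 880/3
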